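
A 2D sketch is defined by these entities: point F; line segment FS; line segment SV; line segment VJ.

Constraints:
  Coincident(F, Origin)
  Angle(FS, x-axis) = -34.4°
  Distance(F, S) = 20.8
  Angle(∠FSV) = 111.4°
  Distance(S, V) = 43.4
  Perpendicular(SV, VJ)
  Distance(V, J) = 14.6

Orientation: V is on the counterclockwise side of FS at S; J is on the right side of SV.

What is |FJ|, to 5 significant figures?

61.267

F is at the origin; FS runs at -34.4° with length 20.8, so S = 20.8·(cos -34.4°, sin -34.4°) = (17.162, -11.751). ∠FSV = 111.4°, so SV runs at -34.4° + (180° − 111.4°) = 34.200° from the x-axis; with |SV| = 43.4, V = S + 43.4·(cos 34.200°, sin 34.200°) = (53.058, 12.643). The perpendicularity gives VJ at right angles to SV; with |VJ| = 14.6 on the right of SV, J = V + 14.6·(0.56208, -0.82708) = (61.264, 0.56773). Then |FJ| = |J − F| = 61.267.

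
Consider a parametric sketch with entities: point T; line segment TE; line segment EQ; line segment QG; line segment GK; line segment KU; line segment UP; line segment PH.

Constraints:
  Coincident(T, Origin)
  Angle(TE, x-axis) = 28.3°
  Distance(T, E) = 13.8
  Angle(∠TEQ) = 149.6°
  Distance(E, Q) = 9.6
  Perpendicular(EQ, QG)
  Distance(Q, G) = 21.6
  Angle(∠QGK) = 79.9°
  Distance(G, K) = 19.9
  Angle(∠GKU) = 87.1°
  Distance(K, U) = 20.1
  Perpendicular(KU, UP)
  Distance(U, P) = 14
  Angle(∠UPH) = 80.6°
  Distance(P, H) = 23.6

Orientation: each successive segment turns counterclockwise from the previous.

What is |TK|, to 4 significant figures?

11.29

T is at the origin; TE runs at 28.3° with length 13.8, so E = (12.15, 6.542). ∠TEQ = 149.6° gives EQ at 58.70° from the x-axis; with |EQ| = 9.6, Q = (17.14, 14.75). EQ ⟂ QG, so QG runs at 148.7°; with |QG| = 21.6, G = (-1.318, 25.97). ∠QGK = 79.9° gives GK at -111.2° from the x-axis; with |GK| = 19.9, K = (-8.515, 7.414). Then |TK| = |K − T| = 11.29.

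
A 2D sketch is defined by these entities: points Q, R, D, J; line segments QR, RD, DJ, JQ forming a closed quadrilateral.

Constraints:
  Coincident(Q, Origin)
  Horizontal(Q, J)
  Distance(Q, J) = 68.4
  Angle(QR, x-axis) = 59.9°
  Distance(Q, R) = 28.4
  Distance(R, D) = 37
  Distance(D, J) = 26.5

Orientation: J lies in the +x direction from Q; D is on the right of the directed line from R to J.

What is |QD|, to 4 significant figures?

41.90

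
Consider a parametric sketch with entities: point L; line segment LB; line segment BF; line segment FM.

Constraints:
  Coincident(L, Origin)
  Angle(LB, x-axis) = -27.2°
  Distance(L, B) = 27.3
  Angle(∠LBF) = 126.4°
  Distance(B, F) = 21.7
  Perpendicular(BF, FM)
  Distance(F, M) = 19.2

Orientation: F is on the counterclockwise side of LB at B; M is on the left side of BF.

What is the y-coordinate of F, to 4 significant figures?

-2.830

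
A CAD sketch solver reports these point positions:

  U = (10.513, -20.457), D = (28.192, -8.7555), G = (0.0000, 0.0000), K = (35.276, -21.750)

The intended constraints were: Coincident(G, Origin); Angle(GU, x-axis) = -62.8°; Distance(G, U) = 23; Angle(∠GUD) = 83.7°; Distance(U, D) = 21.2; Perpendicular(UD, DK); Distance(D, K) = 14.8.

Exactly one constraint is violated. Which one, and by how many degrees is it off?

Perpendicular(UD, DK) — off by 4.90°.

G = (0.00, 0.00) ✓; GU at -62.80° ✓; |GU| = 23.00 ✓; ∠GUD = 83.70° ✓; |UD| = 21.20 ✓; ∠(UD, DK) = 94.90° ✗; |DK| = 14.80 ✓.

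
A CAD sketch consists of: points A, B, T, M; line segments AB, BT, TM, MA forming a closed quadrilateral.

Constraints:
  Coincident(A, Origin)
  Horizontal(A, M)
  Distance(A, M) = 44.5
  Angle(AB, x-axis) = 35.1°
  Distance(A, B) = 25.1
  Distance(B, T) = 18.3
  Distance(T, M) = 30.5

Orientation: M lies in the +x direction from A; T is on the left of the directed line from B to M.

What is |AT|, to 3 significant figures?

43.1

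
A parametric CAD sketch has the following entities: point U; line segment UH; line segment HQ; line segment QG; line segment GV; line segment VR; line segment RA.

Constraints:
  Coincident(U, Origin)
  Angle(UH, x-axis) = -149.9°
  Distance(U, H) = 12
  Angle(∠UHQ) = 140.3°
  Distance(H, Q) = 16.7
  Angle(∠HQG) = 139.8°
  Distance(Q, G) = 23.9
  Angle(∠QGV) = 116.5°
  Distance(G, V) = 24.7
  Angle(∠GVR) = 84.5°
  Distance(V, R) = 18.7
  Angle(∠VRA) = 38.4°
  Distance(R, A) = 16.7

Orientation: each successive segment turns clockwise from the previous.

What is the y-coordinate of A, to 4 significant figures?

25.91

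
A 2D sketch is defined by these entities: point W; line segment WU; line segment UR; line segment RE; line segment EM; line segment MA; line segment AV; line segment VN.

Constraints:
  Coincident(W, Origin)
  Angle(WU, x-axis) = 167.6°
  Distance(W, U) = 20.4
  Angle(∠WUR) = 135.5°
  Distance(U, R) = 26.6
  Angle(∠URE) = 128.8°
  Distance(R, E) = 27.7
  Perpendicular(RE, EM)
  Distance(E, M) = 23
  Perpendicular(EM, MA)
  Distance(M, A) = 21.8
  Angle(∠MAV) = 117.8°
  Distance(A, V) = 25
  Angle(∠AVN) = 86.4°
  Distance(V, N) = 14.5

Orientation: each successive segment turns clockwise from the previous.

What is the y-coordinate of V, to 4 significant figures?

20.91

W is at the origin; WU runs at 167.6° with length 20.4, so U = (-19.92, 4.381). ∠WUR = 135.5° gives UR at 123.1° from the x-axis; with |UR| = 26.6, R = (-34.45, 26.66). ∠URE = 128.8° gives RE at 71.90° from the x-axis; with |RE| = 27.7, E = (-25.84, 52.99). RE ⟂ EM, so EM runs at -18.10°; with |EM| = 23.0, M = (-3.983, 45.85). EM is perpendicular to MA, so MA runs at -108.1°; with |MA| = 21.8, A = (-10.76, 25.13). ∠MAV = 117.8° gives AV at -170.3° from the x-axis; with |AV| = 25.0, V = (-35.40, 20.91). So V.y = 20.91.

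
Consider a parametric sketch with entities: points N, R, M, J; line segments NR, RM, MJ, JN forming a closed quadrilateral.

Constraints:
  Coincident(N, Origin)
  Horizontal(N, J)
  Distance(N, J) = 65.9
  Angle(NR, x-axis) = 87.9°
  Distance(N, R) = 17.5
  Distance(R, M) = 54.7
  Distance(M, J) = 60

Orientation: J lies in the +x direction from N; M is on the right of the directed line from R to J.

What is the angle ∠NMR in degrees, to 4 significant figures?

8.679°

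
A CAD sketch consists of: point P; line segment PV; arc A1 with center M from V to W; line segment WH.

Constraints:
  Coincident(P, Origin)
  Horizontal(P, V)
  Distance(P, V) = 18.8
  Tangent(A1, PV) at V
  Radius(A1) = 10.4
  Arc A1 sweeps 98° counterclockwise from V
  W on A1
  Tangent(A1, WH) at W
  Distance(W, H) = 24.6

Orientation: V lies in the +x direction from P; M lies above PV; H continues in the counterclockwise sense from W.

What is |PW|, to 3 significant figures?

31.4

Tangency of A1 to PV means the radius MV is perpendicular to PV, so M = V + (0, 10.4) = (18.8, 10.4). On A1, V sits at bearing -90° from M; a 98° counterclockwise sweep puts W at bearing 8°, so W = M + 10.4·(cos 8°, sin 8°) = (29.1, 11.8). Then |PW| = |W − P| = 31.4.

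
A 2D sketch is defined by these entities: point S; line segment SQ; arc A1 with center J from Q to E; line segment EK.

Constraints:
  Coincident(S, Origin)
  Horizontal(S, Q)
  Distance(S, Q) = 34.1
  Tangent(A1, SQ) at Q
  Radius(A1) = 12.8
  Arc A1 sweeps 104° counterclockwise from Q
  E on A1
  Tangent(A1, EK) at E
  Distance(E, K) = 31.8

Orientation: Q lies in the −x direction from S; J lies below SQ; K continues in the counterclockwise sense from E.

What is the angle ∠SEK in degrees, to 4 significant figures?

94.87°

S is at the origin; SQ is horizontal with |SQ| = 34.1 and Q on the −x side, so Q = (-34.10, 0.000). The tangent condition forces JQ to be normal to SQ, so J = Q + (0, -12.8) = (-34.10, -12.80). On A1, Q sits at bearing 90° from J; a 104° counterclockwise sweep puts E at bearing 194°, so E = J + 12.8·(cos 194°, sin 194°) = (-46.52, -15.90). A1 meets EK tangentially, so JE is at right angles to EK, so EK runs along (−sin 194°, cos 194°); with |EK| = 31.8, K = (-38.83, -46.75). Then cos ∠SEK = ES·EK / (|ES||EK|), giving 94.87°.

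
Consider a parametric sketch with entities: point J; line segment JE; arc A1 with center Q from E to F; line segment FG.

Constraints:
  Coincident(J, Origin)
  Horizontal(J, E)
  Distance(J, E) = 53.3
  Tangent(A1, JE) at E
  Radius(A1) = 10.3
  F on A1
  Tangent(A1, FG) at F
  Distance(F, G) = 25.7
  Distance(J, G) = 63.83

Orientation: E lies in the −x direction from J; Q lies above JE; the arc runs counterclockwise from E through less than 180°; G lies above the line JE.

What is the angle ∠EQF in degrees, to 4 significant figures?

107.8°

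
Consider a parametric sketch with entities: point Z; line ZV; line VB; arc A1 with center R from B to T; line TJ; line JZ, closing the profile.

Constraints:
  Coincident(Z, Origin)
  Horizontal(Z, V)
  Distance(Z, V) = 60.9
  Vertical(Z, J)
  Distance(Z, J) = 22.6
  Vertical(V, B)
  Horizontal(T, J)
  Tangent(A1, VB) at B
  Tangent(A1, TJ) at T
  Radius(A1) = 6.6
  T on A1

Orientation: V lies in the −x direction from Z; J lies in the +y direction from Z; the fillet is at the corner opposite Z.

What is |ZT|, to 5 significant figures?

58.815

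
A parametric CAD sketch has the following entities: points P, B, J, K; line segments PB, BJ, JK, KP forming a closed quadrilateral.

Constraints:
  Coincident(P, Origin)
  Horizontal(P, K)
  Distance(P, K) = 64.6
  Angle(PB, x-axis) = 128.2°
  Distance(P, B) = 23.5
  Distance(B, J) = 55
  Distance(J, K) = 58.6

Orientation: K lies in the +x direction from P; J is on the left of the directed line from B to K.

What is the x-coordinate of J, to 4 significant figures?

31.60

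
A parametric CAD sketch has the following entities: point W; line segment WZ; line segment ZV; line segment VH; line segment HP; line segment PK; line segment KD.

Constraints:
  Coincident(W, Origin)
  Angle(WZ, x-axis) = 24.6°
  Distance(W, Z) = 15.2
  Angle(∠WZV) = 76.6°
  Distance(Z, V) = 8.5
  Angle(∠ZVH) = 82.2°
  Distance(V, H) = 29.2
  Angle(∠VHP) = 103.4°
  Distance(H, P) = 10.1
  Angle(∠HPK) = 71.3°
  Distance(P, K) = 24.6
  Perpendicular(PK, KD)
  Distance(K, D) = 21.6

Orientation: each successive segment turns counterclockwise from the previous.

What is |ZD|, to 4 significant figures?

23.73

∠HPK = 71.3° gives PK at 51.10° from the x-axis; with |PK| = 24.6, K = (9.090, 2.709). The perpendicularity gives KD at right angles to PK, so KD runs at 141.1°; with |KD| = 21.6, D = (-7.720, 16.27). Then |ZD| = |D − Z| = 23.73.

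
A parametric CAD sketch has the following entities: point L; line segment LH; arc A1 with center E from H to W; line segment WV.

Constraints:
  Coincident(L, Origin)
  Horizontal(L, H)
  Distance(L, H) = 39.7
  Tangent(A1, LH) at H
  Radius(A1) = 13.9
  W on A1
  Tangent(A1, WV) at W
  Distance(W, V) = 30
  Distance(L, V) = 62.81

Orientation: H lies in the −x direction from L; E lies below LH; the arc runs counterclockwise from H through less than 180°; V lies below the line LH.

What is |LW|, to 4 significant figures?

55.96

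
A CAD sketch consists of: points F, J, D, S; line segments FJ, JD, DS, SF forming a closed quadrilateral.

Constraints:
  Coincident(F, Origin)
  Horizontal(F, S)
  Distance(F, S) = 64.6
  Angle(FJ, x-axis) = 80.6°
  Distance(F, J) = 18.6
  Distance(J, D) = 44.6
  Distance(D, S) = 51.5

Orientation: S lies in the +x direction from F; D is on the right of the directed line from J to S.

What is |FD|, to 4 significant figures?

29.97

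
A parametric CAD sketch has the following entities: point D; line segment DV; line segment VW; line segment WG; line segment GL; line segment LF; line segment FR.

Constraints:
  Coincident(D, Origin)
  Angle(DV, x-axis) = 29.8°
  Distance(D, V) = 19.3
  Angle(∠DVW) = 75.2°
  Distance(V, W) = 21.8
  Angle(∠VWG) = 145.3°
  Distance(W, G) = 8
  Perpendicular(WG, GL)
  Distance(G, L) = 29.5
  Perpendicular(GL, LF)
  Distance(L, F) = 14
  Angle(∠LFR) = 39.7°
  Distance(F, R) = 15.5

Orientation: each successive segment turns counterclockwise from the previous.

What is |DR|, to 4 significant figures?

10.62

GL is perpendicular to LF, so LF runs at -10.70°; with |LF| = 14.0, F = (1.859, -4.987). ∠LFR = 39.7° gives FR at 129.6° from the x-axis; with |FR| = 15.5, R = (-8.021, 6.956). Then |DR| = |R − D| = 10.62.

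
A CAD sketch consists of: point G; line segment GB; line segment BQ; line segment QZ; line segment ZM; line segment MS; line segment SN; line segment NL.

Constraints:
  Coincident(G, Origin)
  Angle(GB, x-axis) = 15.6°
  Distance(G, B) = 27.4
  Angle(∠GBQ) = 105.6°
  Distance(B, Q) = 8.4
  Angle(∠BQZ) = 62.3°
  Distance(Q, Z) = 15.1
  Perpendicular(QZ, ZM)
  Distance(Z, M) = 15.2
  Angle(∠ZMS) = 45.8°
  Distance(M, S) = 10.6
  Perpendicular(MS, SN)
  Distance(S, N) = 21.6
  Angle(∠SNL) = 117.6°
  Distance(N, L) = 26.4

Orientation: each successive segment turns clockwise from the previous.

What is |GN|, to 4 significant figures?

12.41

G is at the origin; GB runs at 15.6° with length 27.4, so B = (26.39, 7.368). ∠GBQ = 105.6° gives BQ at -58.80° from the x-axis; with |BQ| = 8.4, Q = (30.74, 0.1833). ∠BQZ = 62.3° gives QZ at -176.5° from the x-axis; with |QZ| = 15.1, Z = (15.67, -0.7385). QZ ⟂ ZM, so ZM runs at 93.50°; with |ZM| = 15.2, M = (14.74, 14.43). ∠ZMS = 45.8° gives MS at -40.70° from the x-axis; with |MS| = 10.6, S = (22.78, 7.521). MS ⟂ SN, so SN runs at -130.7°; with |SN| = 21.6, N = (8.693, -8.855). Then |GN| = |N − G| = 12.41.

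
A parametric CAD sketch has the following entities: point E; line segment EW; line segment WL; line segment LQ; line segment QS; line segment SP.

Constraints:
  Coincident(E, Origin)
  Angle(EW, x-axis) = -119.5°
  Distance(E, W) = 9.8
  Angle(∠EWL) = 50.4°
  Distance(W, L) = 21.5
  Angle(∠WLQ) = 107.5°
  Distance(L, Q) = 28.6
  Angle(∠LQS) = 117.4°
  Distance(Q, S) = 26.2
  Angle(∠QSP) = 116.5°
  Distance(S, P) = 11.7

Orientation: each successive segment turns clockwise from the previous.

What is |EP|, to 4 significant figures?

34.97

E is at the origin; EW runs at -119.5° with length 9.8, so W = (-4.826, -8.529). ∠EWL = 50.4° gives WL at 110.9° from the x-axis; with |WL| = 21.5, L = (-12.50, 11.56). ∠WLQ = 107.5° gives LQ at 38.40° from the x-axis; with |LQ| = 28.6, Q = (9.918, 29.32). ∠LQS = 117.4° gives QS at -24.20° from the x-axis; with |QS| = 26.2, S = (33.82, 18.58). ∠QSP = 116.5° gives SP at -87.70° from the x-axis; with |SP| = 11.7, P = (34.29, 6.890). Then |EP| = |P − E| = 34.97.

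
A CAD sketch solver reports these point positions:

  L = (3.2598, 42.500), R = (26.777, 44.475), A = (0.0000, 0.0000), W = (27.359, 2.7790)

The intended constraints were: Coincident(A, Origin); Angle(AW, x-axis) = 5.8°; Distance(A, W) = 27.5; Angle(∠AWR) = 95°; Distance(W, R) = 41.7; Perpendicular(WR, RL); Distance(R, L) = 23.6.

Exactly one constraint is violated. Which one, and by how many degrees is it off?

Perpendicular(WR, RL) — off by 4.00°.

A = (0.00, 0.00) ✓; AW at 5.800° ✓; |AW| = 27.50 ✓; ∠AWR = 95.00° ✓; |WR| = 41.70 ✓; ∠(WR, RL) = 94.00° ✗; |RL| = 23.60 ✓.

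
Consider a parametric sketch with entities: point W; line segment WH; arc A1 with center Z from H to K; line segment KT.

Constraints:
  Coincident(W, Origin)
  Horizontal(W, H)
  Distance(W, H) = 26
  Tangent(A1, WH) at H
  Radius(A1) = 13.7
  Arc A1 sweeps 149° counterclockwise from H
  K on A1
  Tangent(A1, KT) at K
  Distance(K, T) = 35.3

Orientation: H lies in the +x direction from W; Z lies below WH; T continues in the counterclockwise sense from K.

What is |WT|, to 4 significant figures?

65.76

W is at the origin; W and H share the same y with |WH| = 26.0 and H on the +x side, so H = (26.00, 0.000). A1 meets WH tangentially, so ZH is at right angles to WH, so Z = H + (0, -13.7) = (26.00, -13.70). On A1, H sits at bearing 90° from Z; a 149° counterclockwise sweep puts K at bearing 239°, so K = Z + 13.7·(cos 239°, sin 239°) = (18.94, -25.44). The tangent condition forces ZK to be normal to KT, so KT runs along (−sin 239°, cos 239°); with |KT| = 35.3, T = (49.20, -43.62). Then |WT| = |T − W| = 65.76.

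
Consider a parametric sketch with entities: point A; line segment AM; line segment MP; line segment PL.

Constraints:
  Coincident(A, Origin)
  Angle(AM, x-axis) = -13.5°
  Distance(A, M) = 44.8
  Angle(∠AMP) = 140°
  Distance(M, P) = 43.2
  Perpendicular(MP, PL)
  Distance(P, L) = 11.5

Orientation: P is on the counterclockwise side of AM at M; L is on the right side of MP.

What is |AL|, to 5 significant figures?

87.367

∠AMP = 140.0°, so MP runs at -13.5° + (180° − 140.0°) = 26.500° from the x-axis; with |MP| = 43.2, P = M + 43.2·(cos 26.500°, sin 26.500°) = (82.223, 8.8174). MP ⟂ PL; with |PL| = 11.5 on the right of MP, L = P + 11.5·(0.44620, -0.89493) = (87.355, -1.4744). Then |AL| = |L − A| = 87.367.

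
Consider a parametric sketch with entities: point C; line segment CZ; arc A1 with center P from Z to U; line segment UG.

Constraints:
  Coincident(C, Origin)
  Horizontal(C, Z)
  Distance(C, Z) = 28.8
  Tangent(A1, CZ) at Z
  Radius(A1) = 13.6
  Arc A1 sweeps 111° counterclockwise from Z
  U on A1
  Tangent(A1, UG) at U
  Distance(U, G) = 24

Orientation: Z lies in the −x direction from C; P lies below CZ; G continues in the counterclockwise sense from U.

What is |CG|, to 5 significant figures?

52.472

On A1, Z sits at bearing 90° from P; a 111° counterclockwise sweep puts U at bearing 201°, so U = P + 13.6·(cos 201°, sin 201°) = (-41.497, -18.474). Since A1 is tangent to UG there, PU ⟂ UG, so UG runs along (−sin 201°, cos 201°); with |UG| = 24.0, G = (-32.896, -40.880). Then |CG| = |G − C| = 52.472.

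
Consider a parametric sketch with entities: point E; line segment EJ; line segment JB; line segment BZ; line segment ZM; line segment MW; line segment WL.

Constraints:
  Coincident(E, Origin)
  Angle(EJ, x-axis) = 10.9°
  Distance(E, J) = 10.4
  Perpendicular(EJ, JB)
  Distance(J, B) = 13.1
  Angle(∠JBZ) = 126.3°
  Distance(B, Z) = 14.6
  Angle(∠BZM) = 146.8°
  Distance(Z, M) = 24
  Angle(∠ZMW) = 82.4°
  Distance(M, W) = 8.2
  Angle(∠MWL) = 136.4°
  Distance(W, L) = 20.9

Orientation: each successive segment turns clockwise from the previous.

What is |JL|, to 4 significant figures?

19.55

E is at the origin; EJ runs at 10.9° with length 10.4, so J = (10.21, 1.967). EJ is perpendicular to JB, so JB runs at -79.10°; with |JB| = 13.1, B = (12.69, -10.90). ∠JBZ = 126.3° gives BZ at -132.8° from the x-axis; with |BZ| = 14.6, Z = (2.770, -21.61). ∠BZM = 146.8° gives ZM at -166.0° from the x-axis; with |ZM| = 24.0, M = (-20.52, -27.42). ∠ZMW = 82.4° gives MW at 96.40° from the x-axis; with |MW| = 8.2, W = (-21.43, -19.27). ∠MWL = 136.4° gives WL at 52.80° from the x-axis; with |WL| = 20.9, L = (-8.795, -2.619). Then |JL| = |L − J| = 19.55.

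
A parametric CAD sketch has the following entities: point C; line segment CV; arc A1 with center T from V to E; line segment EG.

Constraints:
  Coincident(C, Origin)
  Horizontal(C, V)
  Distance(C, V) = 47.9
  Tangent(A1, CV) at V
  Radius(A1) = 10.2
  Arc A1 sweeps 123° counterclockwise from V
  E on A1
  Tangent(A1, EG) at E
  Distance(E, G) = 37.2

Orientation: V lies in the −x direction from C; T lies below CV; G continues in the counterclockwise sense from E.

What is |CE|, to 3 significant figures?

58.6

C is at the origin; C and V share the same y with |CV| = 47.9 and V on the −x side, so V = (-47.9, 0.00). A1 meets CV tangentially, so TV is at right angles to CV, so T = V + (0, -10.2) = (-47.9, -10.2). On A1, V sits at bearing 90° from T; a 123° counterclockwise sweep puts E at bearing 213°, so E = T + 10.2·(cos 213°, sin 213°) = (-56.5, -15.8). Then |CE| = |E − C| = 58.6.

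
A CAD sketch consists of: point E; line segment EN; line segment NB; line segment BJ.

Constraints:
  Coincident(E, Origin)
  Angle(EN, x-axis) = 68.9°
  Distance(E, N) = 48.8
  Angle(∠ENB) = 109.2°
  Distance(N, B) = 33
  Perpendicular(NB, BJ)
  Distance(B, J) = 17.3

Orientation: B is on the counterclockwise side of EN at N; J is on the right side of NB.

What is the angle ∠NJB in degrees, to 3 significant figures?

62.3°

E is at the origin; EN runs at 68.9° with length 48.8, so N = 48.8·(cos 68.9°, sin 68.9°) = (17.6, 45.5). ∠ENB = 109.2°, so NB runs at 68.9° + (180° − 109.2°) = 140° from the x-axis; with |NB| = 33.0, B = N + 33.0·(cos 140°, sin 140°) = (-7.60, 66.9). NB is perpendicular to BJ; with |BJ| = 17.3 on the right of NB, J = B + 17.3·(0.647, 0.763) = (3.59, 80.1). Then cos ∠NJB = JN·JB / (|JN||JB|), giving 62.3°.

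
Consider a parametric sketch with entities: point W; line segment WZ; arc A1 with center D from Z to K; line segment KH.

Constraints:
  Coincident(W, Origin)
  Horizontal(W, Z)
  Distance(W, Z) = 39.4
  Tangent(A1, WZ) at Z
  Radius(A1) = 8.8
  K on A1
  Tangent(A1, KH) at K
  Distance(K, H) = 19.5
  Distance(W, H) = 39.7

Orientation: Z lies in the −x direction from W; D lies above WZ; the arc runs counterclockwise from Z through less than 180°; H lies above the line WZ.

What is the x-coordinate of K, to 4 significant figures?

-30.64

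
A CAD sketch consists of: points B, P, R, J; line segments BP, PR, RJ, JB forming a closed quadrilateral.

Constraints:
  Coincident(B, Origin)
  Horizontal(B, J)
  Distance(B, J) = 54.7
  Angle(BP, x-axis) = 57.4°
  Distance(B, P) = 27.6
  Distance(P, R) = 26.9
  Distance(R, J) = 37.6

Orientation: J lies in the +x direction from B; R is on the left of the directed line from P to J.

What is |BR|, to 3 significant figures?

52.2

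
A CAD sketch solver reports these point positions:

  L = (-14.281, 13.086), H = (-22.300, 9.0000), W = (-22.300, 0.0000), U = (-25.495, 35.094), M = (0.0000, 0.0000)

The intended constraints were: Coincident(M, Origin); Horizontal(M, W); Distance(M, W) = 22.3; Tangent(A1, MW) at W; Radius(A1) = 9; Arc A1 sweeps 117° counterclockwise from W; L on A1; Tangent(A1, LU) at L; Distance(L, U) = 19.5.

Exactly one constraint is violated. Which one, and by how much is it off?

Distance(L, U) = 19.5 — off by 5.20.

M = (0.00, 0.00) ✓; M.y = 0.00, W.y = 0.00 ✓; |MW| = 22.30 ✓; ∠(HW, WM) = 90.00° ✓; |HW| = 9.000 ✓; bearing(H→L) − bearing(H→W) = 117.0° ✓; |HL| = 9.000 ✓; ∠(HL, LU) = 90.00° ✓; |LU| = 24.70 ✗.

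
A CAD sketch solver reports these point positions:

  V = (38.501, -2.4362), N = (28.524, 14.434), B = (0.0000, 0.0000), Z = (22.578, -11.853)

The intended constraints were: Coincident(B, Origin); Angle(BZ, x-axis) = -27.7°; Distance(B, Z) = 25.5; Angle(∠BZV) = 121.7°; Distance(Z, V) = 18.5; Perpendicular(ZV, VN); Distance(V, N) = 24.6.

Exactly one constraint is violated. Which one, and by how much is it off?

Distance(V, N) = 24.6 — off by 5.00.

B = (0.00, 0.00) ✓; BZ at -27.70° ✓; |BZ| = 25.50 ✓; ∠BZV = 121.7° ✓; |ZV| = 18.50 ✓; ∠(ZV, VN) = 90.00° ✓; |VN| = 19.60 ✗.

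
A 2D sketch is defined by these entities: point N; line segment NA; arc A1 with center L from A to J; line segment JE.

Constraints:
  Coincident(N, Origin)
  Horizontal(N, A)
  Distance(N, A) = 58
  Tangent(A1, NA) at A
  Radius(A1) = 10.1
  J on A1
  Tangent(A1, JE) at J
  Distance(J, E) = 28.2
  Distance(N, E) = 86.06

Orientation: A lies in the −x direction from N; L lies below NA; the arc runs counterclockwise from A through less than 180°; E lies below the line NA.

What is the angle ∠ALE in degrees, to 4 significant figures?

130.2°

N is at the origin; NA is horizontal with |NA| = 58.0 and A on the −x side, so A = (-58.00, 0.000). Since A1 is tangent to NA there, LA ⟂ NA, so L = A + (0, -10.1) = (-58.00, -10.10). Since LJ ⟂ JE (tangency), |LE| = √(10.1² + 28.2²) = 29.95 regardless of where J sits on A1. So E lies on both circle(N, 86.06) and circle(L, 29.95); the below-NA intersection is E = (-80.86, -29.45). J is the foot of the tangent from E: J = (-66.74, -5.043).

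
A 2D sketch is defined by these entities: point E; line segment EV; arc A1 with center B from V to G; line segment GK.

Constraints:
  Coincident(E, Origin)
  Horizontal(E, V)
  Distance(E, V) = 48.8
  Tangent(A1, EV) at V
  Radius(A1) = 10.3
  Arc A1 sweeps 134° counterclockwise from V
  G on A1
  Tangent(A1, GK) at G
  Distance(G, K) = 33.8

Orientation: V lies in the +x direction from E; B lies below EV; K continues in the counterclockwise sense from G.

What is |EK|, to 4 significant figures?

77.15

On A1, V sits at bearing 90° from B; a 134° counterclockwise sweep puts G at bearing 224°, so G = B + 10.3·(cos 224°, sin 224°) = (41.39, -17.45). Tangency of A1 to GK means the radius BG is perpendicular to GK, so GK runs along (−sin 224°, cos 224°); with |GK| = 33.8, K = (64.87, -41.77). Then |EK| = |K − E| = 77.15.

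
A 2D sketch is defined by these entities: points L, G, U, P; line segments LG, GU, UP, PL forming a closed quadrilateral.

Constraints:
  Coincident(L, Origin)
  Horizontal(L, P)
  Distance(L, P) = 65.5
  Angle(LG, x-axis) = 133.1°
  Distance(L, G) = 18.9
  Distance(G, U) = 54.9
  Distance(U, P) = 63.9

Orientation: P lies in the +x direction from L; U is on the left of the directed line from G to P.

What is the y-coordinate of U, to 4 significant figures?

51.20

Checks: |GU| = 54.90 ✓; |UP| = 63.90 ✓.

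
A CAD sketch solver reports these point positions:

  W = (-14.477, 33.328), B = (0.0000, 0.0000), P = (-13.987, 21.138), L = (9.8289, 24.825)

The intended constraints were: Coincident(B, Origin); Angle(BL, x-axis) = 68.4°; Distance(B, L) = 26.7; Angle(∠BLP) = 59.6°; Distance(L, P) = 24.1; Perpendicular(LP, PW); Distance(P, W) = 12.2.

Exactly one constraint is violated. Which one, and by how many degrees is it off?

Perpendicular(LP, PW) — off by 6.50°.

B = (0.00, 0.00) ✓; BL at 68.40° ✓; |BL| = 26.70 ✓; ∠BLP = 59.60° ✓; |LP| = 24.10 ✓; ∠(LP, PW) = 96.50° ✗; |PW| = 12.20 ✓.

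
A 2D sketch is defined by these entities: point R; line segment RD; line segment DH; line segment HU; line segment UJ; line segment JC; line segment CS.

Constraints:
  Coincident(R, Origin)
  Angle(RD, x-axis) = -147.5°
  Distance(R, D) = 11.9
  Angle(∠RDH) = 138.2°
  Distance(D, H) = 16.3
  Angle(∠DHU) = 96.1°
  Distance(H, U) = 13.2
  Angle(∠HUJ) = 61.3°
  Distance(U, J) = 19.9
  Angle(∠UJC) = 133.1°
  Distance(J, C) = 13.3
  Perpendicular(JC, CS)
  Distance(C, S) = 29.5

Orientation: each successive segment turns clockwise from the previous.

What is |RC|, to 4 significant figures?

15.33

∠HUJ = 61.3° gives UJ at -31.90° from the x-axis; with |UJ| = 19.9, J = (-8.491, -1.096). ∠UJC = 133.1° gives JC at -78.80° from the x-axis; with |JC| = 13.3, C = (-5.907, -14.14). Then |RC| = |C − R| = 15.33.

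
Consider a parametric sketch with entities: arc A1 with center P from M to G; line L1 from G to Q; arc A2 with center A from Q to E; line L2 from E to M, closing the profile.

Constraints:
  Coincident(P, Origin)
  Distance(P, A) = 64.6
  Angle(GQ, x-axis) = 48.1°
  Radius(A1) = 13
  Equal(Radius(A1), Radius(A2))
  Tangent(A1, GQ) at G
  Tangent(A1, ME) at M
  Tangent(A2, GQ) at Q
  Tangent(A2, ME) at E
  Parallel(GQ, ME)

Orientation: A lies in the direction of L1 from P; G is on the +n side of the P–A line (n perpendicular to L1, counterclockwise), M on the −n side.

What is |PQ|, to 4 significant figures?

65.90

Tangency of A1 to both parallel lines with radius 13.0 puts G and M at P ± 13.0·n: G = (-9.676, 8.682), M = (9.676, -8.682). Equal radii place Q and E the same way about A: Q = A + 13.0·n = (33.47, 56.76), E = A − 13.0·n = (52.82, 39.40). Then |PQ| = |Q − P| = 65.90.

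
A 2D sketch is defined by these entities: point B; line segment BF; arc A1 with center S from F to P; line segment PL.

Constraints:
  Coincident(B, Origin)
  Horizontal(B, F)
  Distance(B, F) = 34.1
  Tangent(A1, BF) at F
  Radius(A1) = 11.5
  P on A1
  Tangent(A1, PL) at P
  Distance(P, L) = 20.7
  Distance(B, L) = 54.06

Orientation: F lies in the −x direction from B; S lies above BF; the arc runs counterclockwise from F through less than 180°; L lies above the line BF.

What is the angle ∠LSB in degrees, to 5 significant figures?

128.75°

Checks: |SP| = 11.50 ✓; ∠(SP, PL) = 90.00° ✓; |PL| = 20.70 ✓; |BL| = 54.06 ✓.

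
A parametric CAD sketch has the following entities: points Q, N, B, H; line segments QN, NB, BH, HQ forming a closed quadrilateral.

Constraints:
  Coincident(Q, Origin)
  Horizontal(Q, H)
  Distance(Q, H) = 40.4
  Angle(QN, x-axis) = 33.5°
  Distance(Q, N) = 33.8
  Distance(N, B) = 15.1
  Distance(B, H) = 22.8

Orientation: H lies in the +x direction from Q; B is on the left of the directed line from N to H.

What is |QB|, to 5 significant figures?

48.384

Checks: |NB| = 15.10 ✓; |BH| = 22.80 ✓.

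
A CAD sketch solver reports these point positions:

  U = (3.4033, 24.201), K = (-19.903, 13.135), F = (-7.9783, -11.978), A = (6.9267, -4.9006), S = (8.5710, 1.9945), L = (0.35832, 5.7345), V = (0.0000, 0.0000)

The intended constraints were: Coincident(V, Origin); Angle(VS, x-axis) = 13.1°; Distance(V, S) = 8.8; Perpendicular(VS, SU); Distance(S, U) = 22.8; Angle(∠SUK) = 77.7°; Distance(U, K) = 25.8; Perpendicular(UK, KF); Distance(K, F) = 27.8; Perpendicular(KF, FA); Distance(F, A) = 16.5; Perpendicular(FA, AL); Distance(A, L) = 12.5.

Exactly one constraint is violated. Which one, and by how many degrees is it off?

Perpendicular(FA, AL) — off by 6.30°.

V = (0.00, 0.00) ✓; VS at 13.10° ✓; |VS| = 8.800 ✓; ∠(VS, SU) = 90.00° ✓; |SU| = 22.80 ✓; ∠SUK = 77.70° ✓; |UK| = 25.80 ✓; ∠(UK, KF) = 90.00° ✓; |KF| = 27.80 ✓; ∠(KF, FA) = 90.00° ✓; |FA| = 16.50 ✓; ∠(FA, AL) = 96.30° ✗; |AL| = 12.50 ✓.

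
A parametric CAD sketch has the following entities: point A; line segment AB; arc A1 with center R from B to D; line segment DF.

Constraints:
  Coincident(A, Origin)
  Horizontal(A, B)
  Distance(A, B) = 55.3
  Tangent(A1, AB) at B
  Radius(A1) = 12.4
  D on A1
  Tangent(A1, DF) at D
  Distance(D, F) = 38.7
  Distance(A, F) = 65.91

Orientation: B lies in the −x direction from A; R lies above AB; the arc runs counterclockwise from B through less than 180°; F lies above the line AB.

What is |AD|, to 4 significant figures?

44.58

Checks: |AB| = 55.30 ✓; |RD| = 12.40 ✓; ∠(RD, DF) = 90.00° ✓; |DF| = 38.70 ✓; |AF| = 65.91 ✓.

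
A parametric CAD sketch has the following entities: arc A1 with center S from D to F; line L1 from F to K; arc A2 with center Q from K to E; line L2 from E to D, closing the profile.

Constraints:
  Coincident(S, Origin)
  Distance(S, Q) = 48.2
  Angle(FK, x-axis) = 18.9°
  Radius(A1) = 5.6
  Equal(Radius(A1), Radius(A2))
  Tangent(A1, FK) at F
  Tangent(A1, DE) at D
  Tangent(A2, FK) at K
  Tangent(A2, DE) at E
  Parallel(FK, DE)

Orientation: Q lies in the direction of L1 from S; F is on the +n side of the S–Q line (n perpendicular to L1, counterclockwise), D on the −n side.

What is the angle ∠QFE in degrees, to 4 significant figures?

6.454°

Tangency of A1 to both parallel lines with radius 5.6 puts F and D at S ± 5.6·n: F = (-1.814, 5.298), D = (1.814, -5.298). Equal radii place K and E the same way about Q: K = Q + 5.6·n = (43.79, 20.91), E = Q − 5.6·n = (47.42, 10.31). Then cos ∠QFE = FQ·FE / (|FQ||FE|), giving 6.454°.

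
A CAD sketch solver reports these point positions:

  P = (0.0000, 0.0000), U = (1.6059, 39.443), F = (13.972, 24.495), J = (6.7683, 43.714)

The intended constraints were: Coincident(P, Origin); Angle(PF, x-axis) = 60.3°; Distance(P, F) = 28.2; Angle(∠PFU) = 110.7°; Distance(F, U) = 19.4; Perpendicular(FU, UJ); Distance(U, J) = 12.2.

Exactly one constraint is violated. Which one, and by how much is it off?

Distance(U, J) = 12.2 — off by 5.50.

P = (0.00, 0.00) ✓; PF at 60.30° ✓; |PF| = 28.20 ✓; ∠PFU = 110.7° ✓; |FU| = 19.40 ✓; ∠(FU, UJ) = 90.00° ✓; |UJ| = 6.700 ✗.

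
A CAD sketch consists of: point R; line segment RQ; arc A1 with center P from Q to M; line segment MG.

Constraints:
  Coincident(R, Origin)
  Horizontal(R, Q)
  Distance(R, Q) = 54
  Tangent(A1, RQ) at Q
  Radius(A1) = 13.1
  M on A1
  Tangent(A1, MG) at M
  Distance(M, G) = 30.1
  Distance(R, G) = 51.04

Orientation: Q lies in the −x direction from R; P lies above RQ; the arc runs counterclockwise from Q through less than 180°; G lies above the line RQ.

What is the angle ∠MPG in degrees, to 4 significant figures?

66.48°

R is at the origin; RQ is horizontal with |RQ| = 54.0 and Q on the −x side, so Q = (-54.00, 0.000). The tangent condition forces PQ to be normal to RQ, so P = Q + (0, 13.1) = (-54.00, 13.10). Since PM ⟂ MG (tangency), |PG| = √(13.1² + 30.1²) = 32.83 regardless of where M sits on A1. So G lies on both circle(R, 51.04) and circle(P, 32.83); the above-RQ intersection is G = (-33.36, 38.63). M is the foot of the tangent from G: M = (-41.37, 9.613).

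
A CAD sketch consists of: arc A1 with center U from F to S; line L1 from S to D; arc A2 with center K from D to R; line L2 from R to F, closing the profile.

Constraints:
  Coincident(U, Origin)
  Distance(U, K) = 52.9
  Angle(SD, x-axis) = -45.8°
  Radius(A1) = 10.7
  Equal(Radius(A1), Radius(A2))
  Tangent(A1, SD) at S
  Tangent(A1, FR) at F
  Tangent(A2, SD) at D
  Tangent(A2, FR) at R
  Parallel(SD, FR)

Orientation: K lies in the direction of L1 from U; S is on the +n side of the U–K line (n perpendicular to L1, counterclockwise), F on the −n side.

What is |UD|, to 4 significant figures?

53.97

Tangency of A1 to both parallel lines with radius 10.7 puts S and F at U ± 10.7·n: S = (7.671, 7.460), F = (-7.671, -7.460). Equal radii place D and R the same way about K: D = K + 10.7·n = (44.55, -30.46), R = K − 10.7·n = (29.21, -45.38). Then |UD| = |D − U| = 53.97.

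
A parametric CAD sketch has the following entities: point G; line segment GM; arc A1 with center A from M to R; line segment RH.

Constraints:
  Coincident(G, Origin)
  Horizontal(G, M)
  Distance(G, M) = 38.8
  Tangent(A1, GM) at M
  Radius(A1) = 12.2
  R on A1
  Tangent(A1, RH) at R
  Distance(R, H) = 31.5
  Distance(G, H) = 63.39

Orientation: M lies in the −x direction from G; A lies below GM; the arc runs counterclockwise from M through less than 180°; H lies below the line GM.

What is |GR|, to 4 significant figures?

52.83

Checks: G.y = 0.00, M.y = 0.00 ✓; |AM| = 12.20 ✓; |AR| = 12.20 ✓; ∠(AR, RH) = 90.00° ✓; |RH| = 31.50 ✓; |GH| = 63.39 ✓.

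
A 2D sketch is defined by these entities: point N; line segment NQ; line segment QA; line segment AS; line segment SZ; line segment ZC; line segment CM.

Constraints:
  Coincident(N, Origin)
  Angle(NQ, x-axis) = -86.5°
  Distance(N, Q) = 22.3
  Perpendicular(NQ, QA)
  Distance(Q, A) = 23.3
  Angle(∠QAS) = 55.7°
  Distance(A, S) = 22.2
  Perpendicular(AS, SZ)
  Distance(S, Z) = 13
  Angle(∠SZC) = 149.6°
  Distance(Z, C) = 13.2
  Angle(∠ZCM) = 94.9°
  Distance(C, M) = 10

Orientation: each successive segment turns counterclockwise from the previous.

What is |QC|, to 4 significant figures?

5.666

AS is perpendicular to SZ, so SZ runs at -142.2°; with |SZ| = 13.0, Z = (0.7394, -11.26). ∠SZC = 149.6° gives ZC at -111.8° from the x-axis; with |ZC| = 13.2, C = (-4.163, -23.52). Then |QC| = |C − Q| = 5.666.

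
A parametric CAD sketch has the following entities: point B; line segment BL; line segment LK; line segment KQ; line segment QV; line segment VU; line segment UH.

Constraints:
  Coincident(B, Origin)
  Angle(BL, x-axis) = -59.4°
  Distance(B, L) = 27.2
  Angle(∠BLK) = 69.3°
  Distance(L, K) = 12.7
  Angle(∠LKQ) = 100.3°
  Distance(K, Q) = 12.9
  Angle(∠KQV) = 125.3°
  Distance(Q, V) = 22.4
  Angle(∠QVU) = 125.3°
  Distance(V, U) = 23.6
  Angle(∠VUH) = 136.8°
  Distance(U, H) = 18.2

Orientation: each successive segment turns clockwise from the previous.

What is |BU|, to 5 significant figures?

33.587

B is at the origin; BL runs at -59.4° with length 27.2, so L = (13.846, -23.412). ∠BLK = 69.3° gives LK at -170.10° from the x-axis; with |LK| = 12.7, K = (1.3350, -25.596). ∠LKQ = 100.3° gives KQ at 110.20° from the x-axis; with |KQ| = 12.9, Q = (-3.1193, -13.489). ∠KQV = 125.3° gives QV at 55.500° from the x-axis; with |QV| = 22.4, V = (9.5682, 4.9713). ∠QVU = 125.3° gives VU at 0.80000° from the x-axis; with |VU| = 23.6, U = (33.166, 5.3008). Then |BU| = |U − B| = 33.587.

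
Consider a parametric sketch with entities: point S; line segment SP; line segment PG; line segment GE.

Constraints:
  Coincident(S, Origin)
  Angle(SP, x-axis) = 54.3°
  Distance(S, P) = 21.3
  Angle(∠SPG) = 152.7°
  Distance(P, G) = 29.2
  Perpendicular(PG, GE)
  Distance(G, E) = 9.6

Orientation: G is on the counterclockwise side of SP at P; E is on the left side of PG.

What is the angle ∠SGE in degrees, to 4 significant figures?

78.53°

S is at the origin; SP runs at 54.3° with length 21.3, so P = 21.3·(cos 54.3°, sin 54.3°) = (12.43, 17.30). ∠SPG = 152.7°, so PG runs at 54.3° + (180° − 152.7°) = 81.60° from the x-axis; with |PG| = 29.2, G = P + 29.2·(cos 81.60°, sin 81.60°) = (16.70, 46.18). The perpendicularity gives GE at right angles to PG; with |GE| = 9.6 on the left of PG, E = G + 9.6·(-0.9893, 0.1461) = (7.198, 47.59). Then cos ∠SGE = GS·GE / (|GS||GE|), giving 78.53°.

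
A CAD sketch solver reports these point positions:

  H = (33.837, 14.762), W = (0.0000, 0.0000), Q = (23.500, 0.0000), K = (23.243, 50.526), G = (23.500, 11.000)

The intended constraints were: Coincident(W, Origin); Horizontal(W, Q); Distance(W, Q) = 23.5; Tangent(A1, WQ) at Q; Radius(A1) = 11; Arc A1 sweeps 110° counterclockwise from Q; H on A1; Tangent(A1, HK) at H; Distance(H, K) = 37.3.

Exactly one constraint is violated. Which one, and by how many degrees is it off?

Tangent(A1, HK) at H — off by 3.50°.

W = (0.00, 0.00) ✓; W.y = 0.00, Q.y = 0.00 ✓; |WQ| = 23.50 ✓; ∠(GQ, QW) = 90.00° ✓; |GQ| = 11.00 ✓; bearing(G→H) − bearing(G→Q) = 110.0° ✓; |GH| = 11.00 ✓; ∠(GH, HK) = 93.50° ✗; |HK| = 37.30 ✓.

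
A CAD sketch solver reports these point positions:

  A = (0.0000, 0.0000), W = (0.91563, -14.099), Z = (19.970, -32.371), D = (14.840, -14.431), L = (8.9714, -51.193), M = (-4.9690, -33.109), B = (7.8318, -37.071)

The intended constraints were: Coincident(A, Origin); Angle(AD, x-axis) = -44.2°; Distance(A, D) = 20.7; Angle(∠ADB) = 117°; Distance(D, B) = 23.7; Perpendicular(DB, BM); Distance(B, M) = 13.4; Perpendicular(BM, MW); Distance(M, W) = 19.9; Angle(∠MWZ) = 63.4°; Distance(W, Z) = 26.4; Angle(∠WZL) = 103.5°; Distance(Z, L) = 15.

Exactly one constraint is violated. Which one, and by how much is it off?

Distance(Z, L) = 15 — off by 6.80.

A = (0.00, 0.00) ✓; AD at -44.20° ✓; |AD| = 20.70 ✓; ∠ADB = 117.0° ✓; |DB| = 23.70 ✓; ∠(DB, BM) = 90.00° ✓; |BM| = 13.40 ✓; ∠(BM, MW) = 90.00° ✓; |MW| = 19.90 ✓; ∠MWZ = 63.40° ✓; |WZ| = 26.40 ✓; ∠WZL = 103.5° ✓; |ZL| = 21.80 ✗.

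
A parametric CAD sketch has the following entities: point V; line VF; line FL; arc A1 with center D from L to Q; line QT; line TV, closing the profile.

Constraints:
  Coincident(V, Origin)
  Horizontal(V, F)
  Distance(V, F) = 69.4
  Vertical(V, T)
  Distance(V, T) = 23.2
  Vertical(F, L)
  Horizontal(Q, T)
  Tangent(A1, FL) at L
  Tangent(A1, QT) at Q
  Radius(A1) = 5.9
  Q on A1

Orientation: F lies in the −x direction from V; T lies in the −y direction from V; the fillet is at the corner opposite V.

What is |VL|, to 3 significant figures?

71.5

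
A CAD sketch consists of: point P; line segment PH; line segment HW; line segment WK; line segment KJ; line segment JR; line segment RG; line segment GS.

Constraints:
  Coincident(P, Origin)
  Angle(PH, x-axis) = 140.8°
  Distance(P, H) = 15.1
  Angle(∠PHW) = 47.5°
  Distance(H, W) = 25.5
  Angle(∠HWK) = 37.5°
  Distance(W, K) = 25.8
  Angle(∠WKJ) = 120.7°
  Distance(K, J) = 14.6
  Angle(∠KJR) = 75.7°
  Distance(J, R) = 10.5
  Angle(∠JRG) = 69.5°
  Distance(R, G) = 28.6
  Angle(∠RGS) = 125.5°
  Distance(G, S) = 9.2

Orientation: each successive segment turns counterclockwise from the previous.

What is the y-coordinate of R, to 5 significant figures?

11.981

P is at the origin; PH runs at 140.8° with length 15.1, so H = (-11.702, 9.5436). ∠PHW = 47.5° gives HW at -86.700° from the x-axis; with |HW| = 25.5, W = (-10.234, -15.914). ∠HWK = 37.5° gives WK at 55.800° from the x-axis; with |WK| = 25.8, K = (4.2680, 5.4246). ∠WKJ = 120.7° gives KJ at 115.10° from the x-axis; with |KJ| = 14.6, J = (-1.9253, 18.646). ∠KJR = 75.7° gives JR at -140.60° from the x-axis; with |JR| = 10.5, R = (-10.039, 11.981). So R.y = 11.981.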